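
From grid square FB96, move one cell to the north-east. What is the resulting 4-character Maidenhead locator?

Longitude square 9; +1 → 10, wraps to 0, carry into field.
Longitude field F = 5; +1 → 6 = G.
Latitude square 6; +1 → 7.

GB07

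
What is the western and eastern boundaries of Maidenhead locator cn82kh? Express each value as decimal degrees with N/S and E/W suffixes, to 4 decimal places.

123.1667° W, 123.0833° W

Field C=2, N=13: +2·20° lon, +13·10° lat → SW at lon -140°, lat 40°.
Square 8, 2: +8·2° lon, +2·1° lat → SW at lon -124°, lat 42°.
Subsquare k=10, h=7: +10·0.0833333° lon, +7·0.0416667° lat → SW at lon -123.167°, lat 42.2917°.
Cell spans 0.0833333° lon × 0.0416667° lat.
west 123.1667° W, east 123.0833° W.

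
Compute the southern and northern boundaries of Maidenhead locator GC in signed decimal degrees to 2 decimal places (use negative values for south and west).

Field G=6, C=2: +6·20° lon, +2·10° lat → SW at lon -60°, lat -70°.
Cell spans 20° lon × 10° lat.
south -70.00, north -60.00.

-70.00, -60.00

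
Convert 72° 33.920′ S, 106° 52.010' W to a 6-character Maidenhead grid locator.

Shift to the Maidenhead origin (180°W, 90°S): lon 73.1332, lat 17.4347.
Field (20°×10°, letters A–R): lon ⌊73.1332/20⌋ = 3 → D; lat ⌊17.4347/10⌋ = 1 → B.
Square (2°×1°, digits 0–9): lon ⌊13.1332/2⌋ = 6; lat ⌊7.4347/1⌋ = 7.
Subsquare (5′×2.5′, letters a–x): lon ⌊1.1332/0.0833333⌋ = 13 → n; lat ⌊0.4347/0.0416667⌋ = 10 → k.

DB67nk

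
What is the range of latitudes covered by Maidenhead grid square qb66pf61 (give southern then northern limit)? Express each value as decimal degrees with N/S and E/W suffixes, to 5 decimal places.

73.78750° S, 73.78333° S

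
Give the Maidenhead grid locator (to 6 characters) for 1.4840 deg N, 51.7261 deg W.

Offset from 180°W / 90°S: lon 128.2739°, lat 91.4840°.
Field (20°×10°, letters A–R): 128.2739/20 → 6 → G, 91.4840/10 → 9 → J; chars GJ.
Square (2°×1°, digits 0–9): 8.2739/2 → 4, 1.4840/1 → 1; chars 41.
Subsquare (5′×2.5′, letters a–x): 0.2739/0.0833333 → 3 → d, 0.4840/0.0416667 → 11 → l; chars dl.

GJ41dl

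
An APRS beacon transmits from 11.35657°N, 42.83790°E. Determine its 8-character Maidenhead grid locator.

LK11ki05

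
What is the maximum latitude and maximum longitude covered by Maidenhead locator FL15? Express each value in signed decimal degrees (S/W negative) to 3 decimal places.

Field F=5, L=11: +5·20° lon, +11·10° lat → SW at lon -80°, lat 20°.
Square 1, 5: +1·2° lon, +5·1° lat → SW at lon -78°, lat 25°.
Cell spans 2° lon × 1° lat. NE corner is SW corner plus one full cell.
latitude 26.000, longitude -76.000.

26.000, -76.000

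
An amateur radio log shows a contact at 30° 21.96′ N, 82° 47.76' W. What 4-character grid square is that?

EM80

Add 180° to longitude and 90° to latitude: 97.20, 120.37.
Field: 97.20/20 → 4 → E, 120.37/10 → 12 → M; chars EM.
Square: 17.20/2 → 8, 0.37/1 → 0; chars 80.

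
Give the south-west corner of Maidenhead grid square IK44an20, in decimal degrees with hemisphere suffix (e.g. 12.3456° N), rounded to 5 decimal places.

14.54167° N, 11.98333° W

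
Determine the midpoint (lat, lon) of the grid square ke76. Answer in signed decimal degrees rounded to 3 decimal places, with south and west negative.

-43.500, 35.000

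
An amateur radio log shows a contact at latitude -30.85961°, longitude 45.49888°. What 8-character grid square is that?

Offset from 180°W / 90°S: lon 225.49888°, lat 59.14039°.
Field: lon ⌊225.49888/20⌋ = 11 → L; lat ⌊59.14039/10⌋ = 5 → F.
Square: lon ⌊5.49888/2⌋ = 2; lat ⌊9.14039/1⌋ = 9.
Subsquare: lon ⌊1.49888/0.0833333⌋ = 17 → r; lat ⌊0.14039/0.0416667⌋ = 3 → d.
Extended square: lon ⌊0.08221/0.00833333⌋ = 9; lat ⌊0.01539/0.00416667⌋ = 3.

LF29rd93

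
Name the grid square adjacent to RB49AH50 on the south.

Latitude extended square 0; −1 → -1, wraps to 9, carry into subsquare.
Latitude subsquare h = 7; −1 → 6 = g.
The longitude characters are unchanged.

RB49ag59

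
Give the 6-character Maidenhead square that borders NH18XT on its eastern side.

Longitude subsquare x = 23; +1 → 24, wraps to 0 = a, carry into square.
Longitude square 1; +1 → 2.
The latitude characters are unchanged.

NH28at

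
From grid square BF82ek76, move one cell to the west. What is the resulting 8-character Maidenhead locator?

BF82ek66

Longitude extended square 7; −1 → 6.
The latitude characters are unchanged.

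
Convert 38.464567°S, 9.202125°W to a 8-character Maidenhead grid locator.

IF51jm58

Add 180° to longitude and 90° to latitude: 170.79788, 51.53543.
Field: 170.79788/20 → 8 → I, 51.53543/10 → 5 → F; chars IF.
Square: 10.79788/2 → 5, 1.53543/1 → 1; chars 51.
Subsquare: 0.79788/0.0833333 → 9 → j, 0.53543/0.0416667 → 12 → m; chars jm.
Extended square: 0.04788/0.00833333 → 5, 0.03543/0.00416667 → 8; chars 58.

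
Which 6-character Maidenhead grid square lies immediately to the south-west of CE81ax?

Longitude subsquare a = 0; −1 → -1, wraps to 23 = x, carry into square.
Longitude square 8; −1 → 7.
Latitude subsquare x = 23; −1 → 22 = w.

CE71xw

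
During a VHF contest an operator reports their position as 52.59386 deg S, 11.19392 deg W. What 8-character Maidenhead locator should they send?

Shift to the Maidenhead origin (180°W, 90°S): lon 168.80608, lat 37.40614.
Field: 168.80608/20 → 8 → I, 37.40614/10 → 3 → D; chars ID.
Square: 8.80608/2 → 4, 7.40614/1 → 7; chars 47.
Subsquare: 0.80608/0.0833333 → 9 → j, 0.40614/0.0416667 → 9 → j; chars jj.
Extended square: 0.05608/0.00833333 → 6, 0.03114/0.00416667 → 7; chars 67.

ID47jj67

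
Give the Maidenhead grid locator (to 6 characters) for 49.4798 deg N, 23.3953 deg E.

Add 180° to longitude and 90° to latitude: 203.3953, 139.4798.
Field: lon ⌊203.3953/20⌋ = 10 → K; lat ⌊139.4798/10⌋ = 13 → N.
Square: lon ⌊3.3953/2⌋ = 1; lat ⌊9.4798/1⌋ = 9.
Subsquare: lon ⌊1.3953/0.0833333⌋ = 16 → q; lat ⌊0.4798/0.0416667⌋ = 11 → l.

KN19ql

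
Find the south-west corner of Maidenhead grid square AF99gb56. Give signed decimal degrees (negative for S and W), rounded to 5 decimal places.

Field A=0, F=5: +0·20° lon, +5·10° lat → SW at lon -180°, lat -40°.
Square 9, 9: +9·2° lon, +9·1° lat → SW at lon -162°, lat -31°.
Subsquare g=6, b=1: +6·0.0833333° lon, +1·0.0416667° lat → SW at lon -161.5°, lat -30.9583°.
Extended square 5, 6: +5·0.00833333° lon, +6·0.00416667° lat → SW at lon -161.458°, lat -30.9333°.
latitude -30.93333, longitude -161.45833.

-30.93333, -161.45833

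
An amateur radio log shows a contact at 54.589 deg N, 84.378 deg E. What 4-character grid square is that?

Offset from 180°W / 90°S: lon 264.38°, lat 144.59°.
Field: lon ⌊264.38/20⌋ = 13 → N; lat ⌊144.59/10⌋ = 14 → O.
Square: lon ⌊4.38/2⌋ = 2; lat ⌊4.59/1⌋ = 4.

NO24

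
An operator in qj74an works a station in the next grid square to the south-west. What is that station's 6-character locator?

QJ64xm

Longitude subsquare a = 0; −1 → -1, wraps to 23 = x, carry into square.
Longitude square 7; −1 → 6.
Latitude subsquare n = 13; −1 → 12 = m.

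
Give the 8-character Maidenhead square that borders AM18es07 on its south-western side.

AM18ds96

Longitude extended square 0; −1 → -1, wraps to 9, carry into subsquare.
Longitude subsquare e = 4; −1 → 3 = d.
Latitude extended square 7; −1 → 6.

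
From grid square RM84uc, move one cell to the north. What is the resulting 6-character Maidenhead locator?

RM84ud

Latitude subsquare c = 2; +1 → 3 = d.
The longitude characters are unchanged.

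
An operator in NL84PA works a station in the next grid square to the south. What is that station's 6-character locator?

NL83px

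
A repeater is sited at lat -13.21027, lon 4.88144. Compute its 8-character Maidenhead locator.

Shift to the Maidenhead origin (180°W, 90°S): lon 184.88144, lat 76.78973.
Field: 184.88144/20 → 9 → J, 76.78973/10 → 7 → H; chars JH.
Square: 4.88144/2 → 2, 6.78973/1 → 6; chars 26.
Subsquare: 0.88144/0.0833333 → 10 → k, 0.78973/0.0416667 → 18 → s; chars ks.
Extended square: 0.04811/0.00833333 → 5, 0.03973/0.00416667 → 9; chars 59.

JH26ks59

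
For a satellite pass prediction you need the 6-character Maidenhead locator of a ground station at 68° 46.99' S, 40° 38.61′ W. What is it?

Add 180° to longitude and 90° to latitude: 139.3565, 21.2168.
Field: 139.3565/20 → 6 → G, 21.2168/10 → 2 → C; chars GC.
Square: 19.3565/2 → 9, 1.2168/1 → 1; chars 91.
Subsquare: 1.3565/0.0833333 → 16 → q, 0.2168/0.0416667 → 5 → f; chars qf.

GC91qf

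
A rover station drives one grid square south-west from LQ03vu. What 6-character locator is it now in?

Longitude subsquare v = 21; −1 → 20 = u.
Latitude subsquare u = 20; −1 → 19 = t.

LQ03ut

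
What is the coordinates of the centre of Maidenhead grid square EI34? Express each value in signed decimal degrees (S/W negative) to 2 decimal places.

-5.50, -93.00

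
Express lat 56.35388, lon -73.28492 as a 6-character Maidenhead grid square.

Shift to the Maidenhead origin (180°W, 90°S): lon 106.7151, lat 146.3539.
Field (20°×10°, letters A–R): lon ⌊106.7151/20⌋ = 5 → F; lat ⌊146.3539/10⌋ = 14 → O.
Square (2°×1°, digits 0–9): lon ⌊6.7151/2⌋ = 3; lat ⌊6.3539/1⌋ = 6.
Subsquare (5′×2.5′, letters a–x): lon ⌊0.7151/0.0833333⌋ = 8 → i; lat ⌊0.3539/0.0416667⌋ = 8 → i.

FO36ii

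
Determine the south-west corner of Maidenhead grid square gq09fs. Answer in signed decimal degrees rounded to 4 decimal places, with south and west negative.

Field G=6, Q=16: +6·20° lon, +16·10° lat → SW at lon -60°, lat 70°.
Square 0, 9: +0·2° lon, +9·1° lat → SW at lon -60°, lat 79°.
Subsquare f=5, s=18: +5·0.0833333° lon, +18·0.0416667° lat → SW at lon -59.5833°, lat 79.75°.
latitude 79.7500, longitude -59.5833.

79.7500, -59.5833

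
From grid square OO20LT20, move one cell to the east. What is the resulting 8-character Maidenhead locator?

Longitude extended square 2; +1 → 3.
The latitude characters are unchanged.

OO20lt30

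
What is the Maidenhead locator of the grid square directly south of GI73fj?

GI73fi

Latitude subsquare j = 9; −1 → 8 = i.
The longitude characters are unchanged.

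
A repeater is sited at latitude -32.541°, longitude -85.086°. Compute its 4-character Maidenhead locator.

Offset from 180°W / 90°S: lon 94.91°, lat 57.46°.
Field: lon ⌊94.91/20⌋ = 4 → E; lat ⌊57.46/10⌋ = 5 → F.
Square: lon ⌊14.91/2⌋ = 7; lat ⌊7.46/1⌋ = 7.

EF77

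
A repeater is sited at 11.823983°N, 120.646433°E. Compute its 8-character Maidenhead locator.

PK01ht77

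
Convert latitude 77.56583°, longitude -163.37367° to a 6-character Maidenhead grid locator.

Add 180° to longitude and 90° to latitude: 16.6263, 167.5658.
Field: 16.6263/20 → 0 → A, 167.5658/10 → 16 → Q; chars AQ.
Square: 16.6263/2 → 8, 7.5658/1 → 7; chars 87.
Subsquare: 0.6263/0.0833333 → 7 → h, 0.5658/0.0416667 → 13 → n; chars hn.

AQ87hn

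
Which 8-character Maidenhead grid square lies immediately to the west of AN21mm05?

AN21lm95

Longitude extended square 0; −1 → -1, wraps to 9, carry into subsquare.
Longitude subsquare m = 12; −1 → 11 = l.
The latitude characters are unchanged.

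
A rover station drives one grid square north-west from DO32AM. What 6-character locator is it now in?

DO22xn

Longitude subsquare a = 0; −1 → -1, wraps to 23 = x, carry into square.
Longitude square 3; −1 → 2.
Latitude subsquare m = 12; +1 → 13 = n.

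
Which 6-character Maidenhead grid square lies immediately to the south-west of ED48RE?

Longitude subsquare r = 17; −1 → 16 = q.
Latitude subsquare e = 4; −1 → 3 = d.

ED48qd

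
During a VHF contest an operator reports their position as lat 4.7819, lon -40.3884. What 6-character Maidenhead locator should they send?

Shift to the Maidenhead origin (180°W, 90°S): lon 139.6116, lat 94.7819.
Field: 139.6116/20 → 6 → G, 94.7819/10 → 9 → J; chars GJ.
Square: 19.6116/2 → 9, 4.7819/1 → 4; chars 94.
Subsquare: 1.6116/0.0833333 → 19 → t, 0.7819/0.0416667 → 18 → s; chars ts.

GJ94ts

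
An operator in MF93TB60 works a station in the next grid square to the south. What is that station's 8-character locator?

MF93ta69

Latitude extended square 0; −1 → -1, wraps to 9, carry into subsquare.
Latitude subsquare b = 1; −1 → 0 = a.
The longitude characters are unchanged.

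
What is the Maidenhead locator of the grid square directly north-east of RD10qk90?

RD10rk01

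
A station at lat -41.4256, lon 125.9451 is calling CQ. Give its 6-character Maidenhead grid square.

PE28xn

Shift to the Maidenhead origin (180°W, 90°S): lon 305.9451, lat 48.5744.
Field: lon ⌊305.9451/20⌋ = 15 → P; lat ⌊48.5744/10⌋ = 4 → E.
Square: lon ⌊5.9451/2⌋ = 2; lat ⌊8.5744/1⌋ = 8.
Subsquare: lon ⌊1.9451/0.0833333⌋ = 23 → x; lat ⌊0.5744/0.0416667⌋ = 13 → n.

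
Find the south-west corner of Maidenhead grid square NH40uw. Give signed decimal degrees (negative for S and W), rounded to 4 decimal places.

-19.0833, 89.6667

Field N=13, H=7: +13·20° lon, +7·10° lat → SW at lon 80°, lat -20°.
Square 4, 0: +4·2° lon, +0·1° lat → SW at lon 88°, lat -20°.
Subsquare u=20, w=22: +20·0.0833333° lon, +22·0.0416667° lat → SW at lon 89.6667°, lat -19.0833°.
latitude -19.0833, longitude 89.6667.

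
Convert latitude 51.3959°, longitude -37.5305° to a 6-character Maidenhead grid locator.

Shift to the Maidenhead origin (180°W, 90°S): lon 142.4695, lat 141.3959.
Field (20°×10°, letters A–R): 142.4695/20 → 7 → H, 141.3959/10 → 14 → O; chars HO.
Square (2°×1°, digits 0–9): 2.4695/2 → 1, 1.3959/1 → 1; chars 11.
Subsquare (5′×2.5′, letters a–x): 0.4695/0.0833333 → 5 → f, 0.3959/0.0416667 → 9 → j; chars fj.

HO11fj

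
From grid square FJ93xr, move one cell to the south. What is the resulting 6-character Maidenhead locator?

FJ93xq

Latitude subsquare r = 17; −1 → 16 = q.
The longitude characters are unchanged.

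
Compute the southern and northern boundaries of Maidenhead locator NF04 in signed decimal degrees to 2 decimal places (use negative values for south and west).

-36.00, -35.00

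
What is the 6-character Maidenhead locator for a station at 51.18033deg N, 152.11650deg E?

QO61be

Shift to the Maidenhead origin (180°W, 90°S): lon 332.1165, lat 141.1803.
Field (20°×10°, letters A–R): lon ⌊332.1165/20⌋ = 16 → Q; lat ⌊141.1803/10⌋ = 14 → O.
Square (2°×1°, digits 0–9): lon ⌊12.1165/2⌋ = 6; lat ⌊1.1803/1⌋ = 1.
Subsquare (5′×2.5′, letters a–x): lon ⌊0.1165/0.0833333⌋ = 1 → b; lat ⌊0.1803/0.0416667⌋ = 4 → e.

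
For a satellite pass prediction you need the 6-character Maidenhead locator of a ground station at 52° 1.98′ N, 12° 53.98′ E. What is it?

JO62ka

Shift to the Maidenhead origin (180°W, 90°S): lon 192.8997, lat 142.0330.
Field: lon ⌊192.8997/20⌋ = 9 → J; lat ⌊142.0330/10⌋ = 14 → O.
Square: lon ⌊12.8997/2⌋ = 6; lat ⌊2.0330/1⌋ = 2.
Subsquare: lon ⌊0.8997/0.0833333⌋ = 10 → k; lat ⌊0.0330/0.0416667⌋ = 0 → a.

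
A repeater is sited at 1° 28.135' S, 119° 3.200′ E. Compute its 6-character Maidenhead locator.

Add 180° to longitude and 90° to latitude: 299.0533, 88.5311.
Field: 299.0533/20 → 14 → O, 88.5311/10 → 8 → I; chars OI.
Square: 19.0533/2 → 9, 8.5311/1 → 8; chars 98.
Subsquare: 1.0533/0.0833333 → 12 → m, 0.5311/0.0416667 → 12 → m; chars mm.

OI98mm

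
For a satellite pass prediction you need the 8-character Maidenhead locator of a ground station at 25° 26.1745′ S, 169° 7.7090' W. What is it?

Add 180° to longitude and 90° to latitude: 10.87152, 64.56376.
Field: 10.87152/20 → 0 → A, 64.56376/10 → 6 → G; chars AG.
Square: 10.87152/2 → 5, 4.56376/1 → 4; chars 54.
Subsquare: 0.87152/0.0833333 → 10 → k, 0.56376/0.0416667 → 13 → n; chars kn.
Extended square: 0.03818/0.00833333 → 4, 0.02209/0.00416667 → 5; chars 45.

AG54kn45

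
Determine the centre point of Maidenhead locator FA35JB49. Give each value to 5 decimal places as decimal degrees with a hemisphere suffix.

84.91875° S, 73.21250° W

Field F=5, A=0: +5·20° lon, +0·10° lat → SW at lon -80°, lat -90°.
Square 3, 5: +3·2° lon, +5·1° lat → SW at lon -74°, lat -85°.
Subsquare j=9, b=1: +9·0.0833333° lon, +1·0.0416667° lat → SW at lon -73.25°, lat -84.9583°.
Extended square 4, 9: +4·0.00833333° lon, +9·0.00416667° lat → SW at lon -73.2167°, lat -84.9208°.
Cell spans 0.00833333° lon × 0.00416667° lat. Centre is SW corner plus half of each.
latitude 84.91875° S, longitude 73.21250° W.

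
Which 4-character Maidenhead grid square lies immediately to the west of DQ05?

Longitude square 0; −1 → -1, wraps to 9, carry into field.
Longitude field D = 3; −1 → 2 = C.
The latitude characters are unchanged.

CQ95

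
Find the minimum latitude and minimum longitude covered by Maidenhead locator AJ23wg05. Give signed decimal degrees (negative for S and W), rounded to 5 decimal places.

3.27083, -174.16667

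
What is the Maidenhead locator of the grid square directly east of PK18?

PK28

Longitude square 1; +1 → 2.
The latitude characters are unchanged.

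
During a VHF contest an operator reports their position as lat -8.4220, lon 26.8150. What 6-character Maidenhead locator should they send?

KI31jn

Add 180° to longitude and 90° to latitude: 206.8150, 81.5780.
Field (20°×10°, letters A–R): lon ⌊206.8150/20⌋ = 10 → K; lat ⌊81.5780/10⌋ = 8 → I.
Square (2°×1°, digits 0–9): lon ⌊6.8150/2⌋ = 3; lat ⌊1.5780/1⌋ = 1.
Subsquare (5′×2.5′, letters a–x): lon ⌊0.8150/0.0833333⌋ = 9 → j; lat ⌊0.5780/0.0416667⌋ = 13 → n.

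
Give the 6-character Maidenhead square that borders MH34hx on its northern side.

MH35ha

Latitude subsquare x = 23; +1 → 24, wraps to 0 = a, carry into square.
Latitude square 4; +1 → 5.
The longitude characters are unchanged.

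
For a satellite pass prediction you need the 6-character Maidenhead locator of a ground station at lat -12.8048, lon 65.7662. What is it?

MH27ve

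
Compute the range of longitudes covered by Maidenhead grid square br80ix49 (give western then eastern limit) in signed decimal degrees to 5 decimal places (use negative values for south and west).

Field B=1, R=17: +1·20° lon, +17·10° lat → SW at lon -160°, lat 80°.
Square 8, 0: +8·2° lon, +0·1° lat → SW at lon -144°, lat 80°.
Subsquare i=8, x=23: +8·0.0833333° lon, +23·0.0416667° lat → SW at lon -143.333°, lat 80.9583°.
Extended square 4, 9: +4·0.00833333° lon, +9·0.00416667° lat → SW at lon -143.3°, lat 80.9958°.
Cell spans 0.00833333° lon × 0.00416667° lat.
west -143.30000, east -143.29167.

-143.30000, -143.29167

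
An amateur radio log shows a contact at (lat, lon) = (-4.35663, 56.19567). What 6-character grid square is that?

Add 180° to longitude and 90° to latitude: 236.1957, 85.6434.
Field: 236.1957/20 → 11 → L, 85.6434/10 → 8 → I; chars LI.
Square: 16.1957/2 → 8, 5.6434/1 → 5; chars 85.
Subsquare: 0.1957/0.0833333 → 2 → c, 0.6434/0.0416667 → 15 → p; chars cp.

LI85cp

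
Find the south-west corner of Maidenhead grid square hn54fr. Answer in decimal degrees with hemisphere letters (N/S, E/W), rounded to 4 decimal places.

Field H=7, N=13: +7·20° lon, +13·10° lat → SW at lon -40°, lat 40°.
Square 5, 4: +5·2° lon, +4·1° lat → SW at lon -30°, lat 44°.
Subsquare f=5, r=17: +5·0.0833333° lon, +17·0.0416667° lat → SW at lon -29.5833°, lat 44.7083°.
latitude 44.7083° N, longitude 29.5833° W.

44.7083° N, 29.5833° W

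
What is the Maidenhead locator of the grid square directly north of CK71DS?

Latitude subsquare s = 18; +1 → 19 = t.
The longitude characters are unchanged.

CK71dt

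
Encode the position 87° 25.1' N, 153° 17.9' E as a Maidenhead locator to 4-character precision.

QR67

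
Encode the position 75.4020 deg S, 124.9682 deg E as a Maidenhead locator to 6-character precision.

PB24lo

Shift to the Maidenhead origin (180°W, 90°S): lon 304.9682, lat 14.5980.
Field (20°×10°, letters A–R): lon ⌊304.9682/20⌋ = 15 → P; lat ⌊14.5980/10⌋ = 1 → B.
Square (2°×1°, digits 0–9): lon ⌊4.9682/2⌋ = 2; lat ⌊4.5980/1⌋ = 4.
Subsquare (5′×2.5′, letters a–x): lon ⌊0.9682/0.0833333⌋ = 11 → l; lat ⌊0.5980/0.0416667⌋ = 14 → o.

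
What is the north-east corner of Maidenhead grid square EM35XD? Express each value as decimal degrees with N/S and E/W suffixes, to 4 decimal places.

35.1667° N, 92.0000° W

Field E=4, M=12: +4·20° lon, +12·10° lat → SW at lon -100°, lat 30°.
Square 3, 5: +3·2° lon, +5·1° lat → SW at lon -94°, lat 35°.
Subsquare x=23, d=3: +23·0.0833333° lon, +3·0.0416667° lat → SW at lon -92.0833°, lat 35.125°.
Cell spans 0.0833333° lon × 0.0416667° lat. NE corner is SW corner plus one full cell.
latitude 35.1667° N, longitude 92.0000° W.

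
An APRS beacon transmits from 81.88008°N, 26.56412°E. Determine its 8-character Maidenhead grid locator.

KR31gv71

Offset from 180°W / 90°S: lon 206.56412°, lat 171.88008°.
Field: 206.56412/20 → 10 → K, 171.88008/10 → 17 → R; chars KR.
Square: 6.56412/2 → 3, 1.88008/1 → 1; chars 31.
Subsquare: 0.56412/0.0833333 → 6 → g, 0.88008/0.0416667 → 21 → v; chars gv.
Extended square: 0.06412/0.00833333 → 7, 0.00508/0.00416667 → 1; chars 71.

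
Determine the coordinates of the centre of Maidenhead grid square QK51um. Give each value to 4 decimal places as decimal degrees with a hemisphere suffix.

Field Q=16, K=10: +16·20° lon, +10·10° lat → SW at lon 140°, lat 10°.
Square 5, 1: +5·2° lon, +1·1° lat → SW at lon 150°, lat 11°.
Subsquare u=20, m=12: +20·0.0833333° lon, +12·0.0416667° lat → SW at lon 151.667°, lat 11.5°.
Cell spans 0.0833333° lon × 0.0416667° lat. Centre is SW corner plus half of each.
latitude 11.5208° N, longitude 151.7083° E.

11.5208° N, 151.7083° E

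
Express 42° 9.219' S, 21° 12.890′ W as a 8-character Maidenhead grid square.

Offset from 180°W / 90°S: lon 158.78517°, lat 47.84635°.
Field: 158.78517/20 → 7 → H, 47.84635/10 → 4 → E; chars HE.
Square: 18.78517/2 → 9, 7.84635/1 → 7; chars 97.
Subsquare: 0.78517/0.0833333 → 9 → j, 0.84635/0.0416667 → 20 → u; chars ju.
Extended square: 0.03517/0.00833333 → 4, 0.01302/0.00416667 → 3; chars 43.

HE97ju43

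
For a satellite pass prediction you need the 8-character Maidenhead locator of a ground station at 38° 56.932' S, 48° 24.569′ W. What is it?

GF51tb02

Shift to the Maidenhead origin (180°W, 90°S): lon 131.59052, lat 51.05113.
Field: 131.59052/20 → 6 → G, 51.05113/10 → 5 → F; chars GF.
Square: 11.59052/2 → 5, 1.05113/1 → 1; chars 51.
Subsquare: 1.59052/0.0833333 → 19 → t, 0.05113/0.0416667 → 1 → b; chars tb.
Extended square: 0.00718/0.00833333 → 0, 0.00947/0.00416667 → 2; chars 02.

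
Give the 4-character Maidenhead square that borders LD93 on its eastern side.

MD03

Longitude square 9; +1 → 10, wraps to 0, carry into field.
Longitude field L = 11; +1 → 12 = M.
The latitude characters are unchanged.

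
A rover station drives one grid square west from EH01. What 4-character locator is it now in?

Longitude square 0; −1 → -1, wraps to 9, carry into field.
Longitude field E = 4; −1 → 3 = D.
The latitude characters are unchanged.

DH91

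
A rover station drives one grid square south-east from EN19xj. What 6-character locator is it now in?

Longitude subsquare x = 23; +1 → 24, wraps to 0 = a, carry into square.
Longitude square 1; +1 → 2.
Latitude subsquare j = 9; −1 → 8 = i.

EN29ai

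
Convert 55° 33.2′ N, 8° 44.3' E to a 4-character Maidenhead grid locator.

Shift to the Maidenhead origin (180°W, 90°S): lon 188.74, lat 145.55.
Field: lon ⌊188.74/20⌋ = 9 → J; lat ⌊145.55/10⌋ = 14 → O.
Square: lon ⌊8.74/2⌋ = 4; lat ⌊5.55/1⌋ = 5.

JO45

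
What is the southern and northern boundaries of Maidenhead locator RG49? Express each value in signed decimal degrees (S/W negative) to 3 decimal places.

Field R=17, G=6: +17·20° lon, +6·10° lat → SW at lon 160°, lat -30°.
Square 4, 9: +4·2° lon, +9·1° lat → SW at lon 168°, lat -21°.
Cell spans 2° lon × 1° lat.
south -21.000, north -20.000.

-21.000, -20.000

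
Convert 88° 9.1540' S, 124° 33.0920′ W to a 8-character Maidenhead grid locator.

CA71ru33

Offset from 180°W / 90°S: lon 55.44847°, lat 1.84743°.
Field: 55.44847/20 → 2 → C, 1.84743/10 → 0 → A; chars CA.
Square: 15.44847/2 → 7, 1.84743/1 → 1; chars 71.
Subsquare: 1.44847/0.0833333 → 17 → r, 0.84743/0.0416667 → 20 → u; chars ru.
Extended square: 0.03180/0.00833333 → 3, 0.01410/0.00416667 → 3; chars 33.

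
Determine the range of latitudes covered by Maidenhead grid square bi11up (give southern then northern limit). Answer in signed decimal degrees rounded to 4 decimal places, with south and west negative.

-8.3750, -8.3333

Field B=1, I=8: +1·20° lon, +8·10° lat → SW at lon -160°, lat -10°.
Square 1, 1: +1·2° lon, +1·1° lat → SW at lon -158°, lat -9°.
Subsquare u=20, p=15: +20·0.0833333° lon, +15·0.0416667° lat → SW at lon -156.333°, lat -8.375°.
Cell spans 0.0833333° lon × 0.0416667° lat.
south -8.3750, north -8.3333.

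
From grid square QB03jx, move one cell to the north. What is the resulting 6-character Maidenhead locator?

QB04ja

Latitude subsquare x = 23; +1 → 24, wraps to 0 = a, carry into square.
Latitude square 3; +1 → 4.
The longitude characters are unchanged.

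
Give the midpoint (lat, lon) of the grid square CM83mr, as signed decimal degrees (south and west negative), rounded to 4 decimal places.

33.7292, -122.9583

Field C=2, M=12: +2·20° lon, +12·10° lat → SW at lon -140°, lat 30°.
Square 8, 3: +8·2° lon, +3·1° lat → SW at lon -124°, lat 33°.
Subsquare m=12, r=17: +12·0.0833333° lon, +17·0.0416667° lat → SW at lon -123°, lat 33.7083°.
Cell spans 0.0833333° lon × 0.0416667° lat. Centre is SW corner plus half of each.
latitude 33.7292, longitude -122.9583.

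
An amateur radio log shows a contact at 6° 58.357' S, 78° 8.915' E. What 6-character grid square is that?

MI93ba

Add 180° to longitude and 90° to latitude: 258.1486, 83.0274.
Field (20°×10°, letters A–R): lon ⌊258.1486/20⌋ = 12 → M; lat ⌊83.0274/10⌋ = 8 → I.
Square (2°×1°, digits 0–9): lon ⌊18.1486/2⌋ = 9; lat ⌊3.0274/1⌋ = 3.
Subsquare (5′×2.5′, letters a–x): lon ⌊0.1486/0.0833333⌋ = 1 → b; lat ⌊0.0274/0.0416667⌋ = 0 → a.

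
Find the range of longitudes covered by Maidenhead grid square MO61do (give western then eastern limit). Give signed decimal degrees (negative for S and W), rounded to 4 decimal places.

Field M=12, O=14: +12·20° lon, +14·10° lat → SW at lon 60°, lat 50°.
Square 6, 1: +6·2° lon, +1·1° lat → SW at lon 72°, lat 51°.
Subsquare d=3, o=14: +3·0.0833333° lon, +14·0.0416667° lat → SW at lon 72.25°, lat 51.5833°.
Cell spans 0.0833333° lon × 0.0416667° lat.
west 72.2500, east 72.3333.

72.2500, 72.3333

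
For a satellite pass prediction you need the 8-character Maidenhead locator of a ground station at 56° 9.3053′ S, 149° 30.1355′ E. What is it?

QD43su02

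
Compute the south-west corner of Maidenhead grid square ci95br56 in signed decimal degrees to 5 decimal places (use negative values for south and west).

-4.26667, -121.87500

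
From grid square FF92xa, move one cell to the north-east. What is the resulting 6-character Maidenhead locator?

GF02ab

Longitude subsquare x = 23; +1 → 24, wraps to 0 = a, carry into square.
Longitude square 9; +1 → 10, wraps to 0, carry into field.
Longitude field F = 5; +1 → 6 = G.
Latitude subsquare a = 0; +1 → 1 = b.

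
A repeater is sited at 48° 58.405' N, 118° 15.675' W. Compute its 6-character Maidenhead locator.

DN08ux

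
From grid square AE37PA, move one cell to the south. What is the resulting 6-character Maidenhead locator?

AE36px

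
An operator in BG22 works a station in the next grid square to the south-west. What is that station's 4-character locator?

Longitude square 2; −1 → 1.
Latitude square 2; −1 → 1.

BG11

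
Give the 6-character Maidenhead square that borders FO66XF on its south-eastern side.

FO76ae

Longitude subsquare x = 23; +1 → 24, wraps to 0 = a, carry into square.
Longitude square 6; +1 → 7.
Latitude subsquare f = 5; −1 → 4 = e.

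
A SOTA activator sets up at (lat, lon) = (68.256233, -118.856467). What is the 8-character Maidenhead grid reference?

DP08ng71

Add 180° to longitude and 90° to latitude: 61.14353, 158.25623.
Field (20°×10°, letters A–R): lon ⌊61.14353/20⌋ = 3 → D; lat ⌊158.25623/10⌋ = 15 → P.
Square (2°×1°, digits 0–9): lon ⌊1.14353/2⌋ = 0; lat ⌊8.25623/1⌋ = 8.
Subsquare (5′×2.5′, letters a–x): lon ⌊1.14353/0.0833333⌋ = 13 → n; lat ⌊0.25623/0.0416667⌋ = 6 → g.
Extended square (30″×15″, digits 0–9): lon ⌊0.06020/0.00833333⌋ = 7; lat ⌊0.00623/0.00416667⌋ = 1.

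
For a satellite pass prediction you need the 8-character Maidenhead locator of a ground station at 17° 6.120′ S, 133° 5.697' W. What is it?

Offset from 180°W / 90°S: lon 46.90505°, lat 72.89800°.
Field (20°×10°, letters A–R): 46.90505/20 → 2 → C, 72.89800/10 → 7 → H; chars CH.
Square (2°×1°, digits 0–9): 6.90505/2 → 3, 2.89800/1 → 2; chars 32.
Subsquare (5′×2.5′, letters a–x): 0.90505/0.0833333 → 10 → k, 0.89800/0.0416667 → 21 → v; chars kv.
Extended square (30″×15″, digits 0–9): 0.07172/0.00833333 → 8, 0.02300/0.00416667 → 5; chars 85.

CH32kv85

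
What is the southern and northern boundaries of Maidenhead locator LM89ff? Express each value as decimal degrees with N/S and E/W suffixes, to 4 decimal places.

Field L=11, M=12: +11·20° lon, +12·10° lat → SW at lon 40°, lat 30°.
Square 8, 9: +8·2° lon, +9·1° lat → SW at lon 56°, lat 39°.
Subsquare f=5, f=5: +5·0.0833333° lon, +5·0.0416667° lat → SW at lon 56.4167°, lat 39.2083°.
Cell spans 0.0833333° lon × 0.0416667° lat.
south 39.2083° N, north 39.2500° N.

39.2083° N, 39.2500° N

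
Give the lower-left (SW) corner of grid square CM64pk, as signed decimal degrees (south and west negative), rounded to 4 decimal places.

34.4167, -126.7500

Field C=2, M=12: +2·20° lon, +12·10° lat → SW at lon -140°, lat 30°.
Square 6, 4: +6·2° lon, +4·1° lat → SW at lon -128°, lat 34°.
Subsquare p=15, k=10: +15·0.0833333° lon, +10·0.0416667° lat → SW at lon -126.75°, lat 34.4167°.
latitude 34.4167, longitude -126.7500.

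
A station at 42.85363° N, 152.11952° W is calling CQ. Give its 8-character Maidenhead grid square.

BN32wu54

Add 180° to longitude and 90° to latitude: 27.88048, 132.85363.
Field: 27.88048/20 → 1 → B, 132.85363/10 → 13 → N; chars BN.
Square: 7.88048/2 → 3, 2.85363/1 → 2; chars 32.
Subsquare: 1.88048/0.0833333 → 22 → w, 0.85363/0.0416667 → 20 → u; chars wu.
Extended square: 0.04715/0.00833333 → 5, 0.02030/0.00416667 → 4; chars 54.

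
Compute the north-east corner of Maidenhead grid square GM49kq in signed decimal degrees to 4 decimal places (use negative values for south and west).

Field G=6, M=12: +6·20° lon, +12·10° lat → SW at lon -60°, lat 30°.
Square 4, 9: +4·2° lon, +9·1° lat → SW at lon -52°, lat 39°.
Subsquare k=10, q=16: +10·0.0833333° lon, +16·0.0416667° lat → SW at lon -51.1667°, lat 39.6667°.
Cell spans 0.0833333° lon × 0.0416667° lat. NE corner is SW corner plus one full cell.
latitude 39.7083, longitude -51.0833.

39.7083, -51.0833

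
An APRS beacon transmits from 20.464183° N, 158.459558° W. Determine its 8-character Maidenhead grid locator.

Add 180° to longitude and 90° to latitude: 21.54044, 110.46418.
Field: 21.54044/20 → 1 → B, 110.46418/10 → 11 → L; chars BL.
Square: 1.54044/2 → 0, 0.46418/1 → 0; chars 00.
Subsquare: 1.54044/0.0833333 → 18 → s, 0.46418/0.0416667 → 11 → l; chars sl.
Extended square: 0.04044/0.00833333 → 4, 0.00585/0.00416667 → 1; chars 41.

BL00sl41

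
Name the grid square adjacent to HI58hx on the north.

HI59ha

Latitude subsquare x = 23; +1 → 24, wraps to 0 = a, carry into square.
Latitude square 8; +1 → 9.
The longitude characters are unchanged.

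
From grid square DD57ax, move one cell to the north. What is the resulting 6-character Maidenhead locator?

Latitude subsquare x = 23; +1 → 24, wraps to 0 = a, carry into square.
Latitude square 7; +1 → 8.
The longitude characters are unchanged.

DD58aa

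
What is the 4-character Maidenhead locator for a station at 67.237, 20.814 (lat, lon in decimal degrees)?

KP07

Add 180° to longitude and 90° to latitude: 200.81, 157.24.
Field: lon ⌊200.81/20⌋ = 10 → K; lat ⌊157.24/10⌋ = 15 → P.
Square: lon ⌊0.81/2⌋ = 0; lat ⌊7.24/1⌋ = 7.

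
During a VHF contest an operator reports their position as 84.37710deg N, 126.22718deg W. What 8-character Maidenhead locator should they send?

CR64vj20

Add 180° to longitude and 90° to latitude: 53.77282, 174.37710.
Field (20°×10°, letters A–R): lon ⌊53.77282/20⌋ = 2 → C; lat ⌊174.37710/10⌋ = 17 → R.
Square (2°×1°, digits 0–9): lon ⌊13.77282/2⌋ = 6; lat ⌊4.37710/1⌋ = 4.
Subsquare (5′×2.5′, letters a–x): lon ⌊1.77282/0.0833333⌋ = 21 → v; lat ⌊0.37710/0.0416667⌋ = 9 → j.
Extended square (30″×15″, digits 0–9): lon ⌊0.02282/0.00833333⌋ = 2; lat ⌊0.00210/0.00416667⌋ = 0.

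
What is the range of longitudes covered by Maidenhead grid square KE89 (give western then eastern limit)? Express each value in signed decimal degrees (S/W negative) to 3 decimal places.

36.000, 38.000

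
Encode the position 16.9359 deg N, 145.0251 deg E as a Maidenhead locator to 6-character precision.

Offset from 180°W / 90°S: lon 325.0251°, lat 106.9359°.
Field: 325.0251/20 → 16 → Q, 106.9359/10 → 10 → K; chars QK.
Square: 5.0251/2 → 2, 6.9359/1 → 6; chars 26.
Subsquare: 1.0251/0.0833333 → 12 → m, 0.9359/0.0416667 → 22 → w; chars mw.

QK26mw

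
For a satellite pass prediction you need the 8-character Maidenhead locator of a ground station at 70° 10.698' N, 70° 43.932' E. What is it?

MQ50ie72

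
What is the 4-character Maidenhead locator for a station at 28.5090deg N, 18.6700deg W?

IL08

Shift to the Maidenhead origin (180°W, 90°S): lon 161.33, lat 118.51.
Field (20°×10°, letters A–R): lon ⌊161.33/20⌋ = 8 → I; lat ⌊118.51/10⌋ = 11 → L.
Square (2°×1°, digits 0–9): lon ⌊1.33/2⌋ = 0; lat ⌊8.51/1⌋ = 8.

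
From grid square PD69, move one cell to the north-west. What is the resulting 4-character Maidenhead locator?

PE50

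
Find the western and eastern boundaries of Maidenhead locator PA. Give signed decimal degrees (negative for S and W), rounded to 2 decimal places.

120.00, 140.00

Field P=15, A=0: +15·20° lon, +0·10° lat → SW at lon 120°, lat -90°.
Cell spans 20° lon × 10° lat.
west 120.00, east 140.00.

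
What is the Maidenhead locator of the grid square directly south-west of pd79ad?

Longitude subsquare a = 0; −1 → -1, wraps to 23 = x, carry into square.
Longitude square 7; −1 → 6.
Latitude subsquare d = 3; −1 → 2 = c.

PD69xc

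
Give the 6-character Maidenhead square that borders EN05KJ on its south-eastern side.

EN05li

Longitude subsquare k = 10; +1 → 11 = l.
Latitude subsquare j = 9; −1 → 8 = i.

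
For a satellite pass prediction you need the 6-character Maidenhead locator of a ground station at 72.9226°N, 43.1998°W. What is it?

GQ82jw

Offset from 180°W / 90°S: lon 136.8002°, lat 162.9226°.
Field (20°×10°, letters A–R): 136.8002/20 → 6 → G, 162.9226/10 → 16 → Q; chars GQ.
Square (2°×1°, digits 0–9): 16.8002/2 → 8, 2.9226/1 → 2; chars 82.
Subsquare (5′×2.5′, letters a–x): 0.8002/0.0833333 → 9 → j, 0.9226/0.0416667 → 22 → w; chars jw.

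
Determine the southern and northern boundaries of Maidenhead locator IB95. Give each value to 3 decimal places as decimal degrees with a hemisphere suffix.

75.000° S, 74.000° S

Field I=8, B=1: +8·20° lon, +1·10° lat → SW at lon -20°, lat -80°.
Square 9, 5: +9·2° lon, +5·1° lat → SW at lon -2°, lat -75°.
Cell spans 2° lon × 1° lat.
south 75.000° S, north 74.000° S.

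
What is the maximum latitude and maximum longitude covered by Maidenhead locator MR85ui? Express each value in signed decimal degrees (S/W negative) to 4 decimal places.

85.3750, 77.7500

Field M=12, R=17: +12·20° lon, +17·10° lat → SW at lon 60°, lat 80°.
Square 8, 5: +8·2° lon, +5·1° lat → SW at lon 76°, lat 85°.
Subsquare u=20, i=8: +20·0.0833333° lon, +8·0.0416667° lat → SW at lon 77.6667°, lat 85.3333°.
Cell spans 0.0833333° lon × 0.0416667° lat. NE corner is SW corner plus one full cell.
latitude 85.3750, longitude 77.7500.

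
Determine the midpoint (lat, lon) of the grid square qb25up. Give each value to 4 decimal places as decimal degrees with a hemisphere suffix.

Field Q=16, B=1: +16·20° lon, +1·10° lat → SW at lon 140°, lat -80°.
Square 2, 5: +2·2° lon, +5·1° lat → SW at lon 144°, lat -75°.
Subsquare u=20, p=15: +20·0.0833333° lon, +15·0.0416667° lat → SW at lon 145.667°, lat -74.375°.
Cell spans 0.0833333° lon × 0.0416667° lat. Centre is SW corner plus half of each.
latitude 74.3542° S, longitude 145.7083° E.

74.3542° S, 145.7083° E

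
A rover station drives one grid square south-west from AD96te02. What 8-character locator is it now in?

Longitude extended square 0; −1 → -1, wraps to 9, carry into subsquare.
Longitude subsquare t = 19; −1 → 18 = s.
Latitude extended square 2; −1 → 1.

AD96se91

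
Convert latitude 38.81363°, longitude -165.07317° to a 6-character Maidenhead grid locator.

AM78lt

Shift to the Maidenhead origin (180°W, 90°S): lon 14.9268, lat 128.8136.
Field: 14.9268/20 → 0 → A, 128.8136/10 → 12 → M; chars AM.
Square: 14.9268/2 → 7, 8.8136/1 → 8; chars 78.
Subsquare: 0.9268/0.0833333 → 11 → l, 0.8136/0.0416667 → 19 → t; chars lt.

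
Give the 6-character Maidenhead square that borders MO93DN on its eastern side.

MO93en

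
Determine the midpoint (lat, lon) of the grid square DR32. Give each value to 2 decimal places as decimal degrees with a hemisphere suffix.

Field D=3, R=17: +3·20° lon, +17·10° lat → SW at lon -120°, lat 80°.
Square 3, 2: +3·2° lon, +2·1° lat → SW at lon -114°, lat 82°.
Cell spans 2° lon × 1° lat. Centre is SW corner plus half of each.
latitude 82.50° N, longitude 113.00° W.

82.50° N, 113.00° W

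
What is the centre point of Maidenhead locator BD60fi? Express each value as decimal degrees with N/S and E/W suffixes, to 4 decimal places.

59.6458° S, 147.5417° W

Field B=1, D=3: +1·20° lon, +3·10° lat → SW at lon -160°, lat -60°.
Square 6, 0: +6·2° lon, +0·1° lat → SW at lon -148°, lat -60°.
Subsquare f=5, i=8: +5·0.0833333° lon, +8·0.0416667° lat → SW at lon -147.583°, lat -59.6667°.
Cell spans 0.0833333° lon × 0.0416667° lat. Centre is SW corner plus half of each.
latitude 59.6458° S, longitude 147.5417° W.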